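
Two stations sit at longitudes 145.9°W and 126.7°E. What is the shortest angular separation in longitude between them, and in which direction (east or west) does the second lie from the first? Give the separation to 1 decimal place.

Raw difference: 126.7 − -145.9 = 272.6°.
Normalise into (−180°, 180°]: 272.6° − 360° = -87.4°.
Negative ⇒ the second point lies to the west; separation 87.4°.

87.4° west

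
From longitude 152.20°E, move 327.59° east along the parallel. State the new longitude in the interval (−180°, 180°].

Start at +152.20°; shift +327.59° → +479.79°.
+479.79° lies outside (−180°, 180°]; subtract 360° → +119.79°.

119.79°E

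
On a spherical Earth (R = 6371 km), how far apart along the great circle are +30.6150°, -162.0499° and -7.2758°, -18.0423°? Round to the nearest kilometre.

15461 km

Δλ = -18.0423 − -162.0499 = 144.0076°.
Δφ = -7.2758 − 30.6150 = -37.8908°.
a = sin²(Δφ/2) + cos φ₁ · cos φ₂ · sin²(Δλ/2) = 0.877602.
c = 2·atan2(√a, √(1−a)) = 2.42676 rad → d = 6371·c ≈ 15460.90 km.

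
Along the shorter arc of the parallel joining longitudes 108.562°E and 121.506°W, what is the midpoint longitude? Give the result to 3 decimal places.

Signed shortest Δλ from +108.562° to -121.506° is +129.932°.
Midpoint longitude = +108.562° + (+129.932°)/2 = +108.562° + 64.966° = +173.528°.
(The naïve average (+108.562 + -121.506)/2 = -6.472° is on the wrong side of the globe.)

173.528°E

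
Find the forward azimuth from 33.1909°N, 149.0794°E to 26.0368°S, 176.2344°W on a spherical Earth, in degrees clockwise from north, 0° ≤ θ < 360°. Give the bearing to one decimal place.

Δλ = -176.2344 − 149.0794 = -325.3138°; wrapped into (−180°, 180°]: 34.6862°.
θ = atan2( sin Δλ · cos φ₂ , cos φ₁ · sin φ₂ − sin φ₁ · cos φ₂ · cos Δλ )
  = atan2(0.51133, -0.77179) = 146.475° → normalised to [0°, 360°): 146.475°.

146.5°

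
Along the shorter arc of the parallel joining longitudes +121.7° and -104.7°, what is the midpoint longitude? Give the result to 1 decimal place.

-171.5°

Signed shortest Δλ from +121.7° to -104.7° is +133.6°.
Midpoint longitude = +121.7° + (+133.6°)/2 = +121.7° + 66.8° = +188.5°.
Normalise into (−180°, 180°]: -171.5°.
(The naïve average (+121.7 + -104.7)/2 = 8.5° is on the wrong side of the globe.)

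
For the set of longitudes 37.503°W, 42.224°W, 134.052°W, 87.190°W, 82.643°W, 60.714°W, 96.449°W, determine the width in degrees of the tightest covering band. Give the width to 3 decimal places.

96.549°

Sort the longitudes: -134.052°, -96.449°, -87.190°, -82.643°, -60.714°, -42.224°, -37.503°.
Eastward gaps between consecutive values (wrapping around): 37.603°, 9.259°, 4.547°, 21.929°, 18.490°, 4.721°, 263.451°.
Largest gap = 263.451° ⇒ minimal covering band is its complement: 360° − 263.451° = 96.549°.
Band runs from -134.052° eastward to -37.503°.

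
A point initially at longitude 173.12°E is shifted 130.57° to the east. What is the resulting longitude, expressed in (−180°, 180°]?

Start at +173.12°; shift +130.57° → +303.69°.
+303.69° lies outside (−180°, 180°]; subtract 360° → -56.31°.

56.31°W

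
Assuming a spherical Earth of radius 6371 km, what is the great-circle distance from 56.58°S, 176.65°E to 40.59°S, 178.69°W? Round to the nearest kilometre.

Δλ = -178.69 − 176.65 = -355.34°; wrapped into (−180°, 180°]: 4.66°.
Δφ = -40.59 − -56.58 = 15.99°.
a = sin²(Δφ/2) + cos φ₁ · cos φ₂ · sin²(Δλ/2) = 0.020036.
c = 2·atan2(√a, √(1−a)) = 0.28405 rad → d = 6371·c ≈ 1809.71 km.

1810 km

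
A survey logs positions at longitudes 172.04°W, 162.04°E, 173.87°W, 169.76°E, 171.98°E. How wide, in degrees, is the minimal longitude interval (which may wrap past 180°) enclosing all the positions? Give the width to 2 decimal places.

25.92°

Sort the longitudes: -173.87°, -172.04°, +162.04°, +169.76°, +171.98°.
Eastward gaps between consecutive values (wrapping around): 1.83°, 334.08°, 7.72°, 2.22°, 14.15°.
Largest gap = 334.08° ⇒ minimal covering band is its complement: 360° − 334.08° = 25.92°.
Band runs from +162.04° eastward to -172.04°, crossing the antimeridian.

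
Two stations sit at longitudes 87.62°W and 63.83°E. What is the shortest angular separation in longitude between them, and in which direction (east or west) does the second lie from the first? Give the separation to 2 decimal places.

Raw difference: 63.83 − -87.62 = 151.45°.
Normalise into (−180°, 180°]: 151.45° stays 151.45°.
Positive ⇒ the second point lies to the east; separation 151.45°.

151.45° east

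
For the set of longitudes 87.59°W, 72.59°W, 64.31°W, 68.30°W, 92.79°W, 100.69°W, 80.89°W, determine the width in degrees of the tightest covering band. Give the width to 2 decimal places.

Sort the longitudes: -100.69°, -92.79°, -87.59°, -80.89°, -72.59°, -68.30°, -64.31°.
Eastward gaps between consecutive values (wrapping around): 7.90°, 5.20°, 6.70°, 8.30°, 4.29°, 3.99°, 323.62°.
Largest gap = 323.62° ⇒ minimal covering band is its complement: 360° − 323.62° = 36.38°.
Band runs from -100.69° eastward to -64.31°.

36.38°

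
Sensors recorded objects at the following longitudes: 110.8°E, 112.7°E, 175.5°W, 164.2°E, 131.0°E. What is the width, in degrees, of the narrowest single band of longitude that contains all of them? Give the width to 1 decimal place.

Sort the longitudes: -175.5°, +110.8°, +112.7°, +131.0°, +164.2°.
Eastward gaps between consecutive values (wrapping around): 286.3°, 1.9°, 18.3°, 33.2°, 20.3°.
Largest gap = 286.3° ⇒ minimal covering band is its complement: 360° − 286.3° = 73.7°.
Band runs from +110.8° eastward to -175.5°, crossing the antimeridian.

73.7°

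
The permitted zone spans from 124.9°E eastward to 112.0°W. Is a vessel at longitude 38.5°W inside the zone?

No

Band width going east from +124.9° to -112.0°: ((-112.0 − 124.9) mod 360) = 123.1°.
Offset of -38.5° east of the west edge: ((-38.5 − 124.9) mod 360) = 196.6°.
196.6° > 123.1° ⇒ outside.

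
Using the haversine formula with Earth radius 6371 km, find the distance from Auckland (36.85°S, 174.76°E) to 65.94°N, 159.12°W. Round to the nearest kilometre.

11648 km

Δλ = -159.12 − 174.76 = -333.88°; wrapped into (−180°, 180°]: 26.12°.
Δφ = 65.94 − -36.85 = 102.79°.
a = sin²(Δφ/2) + cos φ₁ · cos φ₂ · sin²(Δλ/2) = 0.627348.
c = 2·atan2(√a, √(1−a)) = 1.82833 rad → d = 6371·c ≈ 11648.29 km.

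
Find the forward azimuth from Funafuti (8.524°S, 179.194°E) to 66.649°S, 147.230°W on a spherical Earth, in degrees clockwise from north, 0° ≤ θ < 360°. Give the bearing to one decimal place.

165.7°

Δλ = -147.230 − 179.194 = -326.424°; wrapped into (−180°, 180°]: 33.576°.
θ = atan2( sin Δλ · cos φ₂ , cos φ₁ · sin φ₂ − sin φ₁ · cos φ₂ · cos Δλ )
  = atan2(0.21921, -0.85900) = 165.684° → normalised to [0°, 360°): 165.684°.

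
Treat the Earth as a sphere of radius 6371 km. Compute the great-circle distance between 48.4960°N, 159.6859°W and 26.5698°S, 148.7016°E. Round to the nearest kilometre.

Δλ = 148.7016 − -159.6859 = 308.3875°; wrapped into (−180°, 180°]: -51.6125°.
Δφ = -26.5698 − 48.4960 = -75.0658°.
a = sin²(Δφ/2) + cos φ₁ · cos φ₂ · sin²(Δλ/2) = 0.483466.
c = 2·atan2(√a, √(1−a)) = 1.53772 rad → d = 6371·c ≈ 9796.83 km.

9797 km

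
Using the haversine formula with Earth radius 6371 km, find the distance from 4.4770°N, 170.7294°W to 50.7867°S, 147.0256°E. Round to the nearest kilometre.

7343 km

Δλ = 147.0256 − -170.7294 = 317.7550°; wrapped into (−180°, 180°]: -42.2450°.
Δφ = -50.7867 − 4.4770 = -55.2637°.
a = sin²(Δφ/2) + cos φ₁ · cos φ₂ · sin²(Δλ/2) = 0.296949.
c = 2·atan2(√a, √(1−a)) = 1.15261 rad → d = 6371·c ≈ 7343.29 km.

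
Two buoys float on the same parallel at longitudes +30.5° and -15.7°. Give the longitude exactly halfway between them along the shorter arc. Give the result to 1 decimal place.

Signed shortest Δλ from +30.5° to -15.7° is -46.2°.
Midpoint longitude = +30.5° + (-46.2°)/2 = +30.5° − 23.1° = +7.4°.

+7.4°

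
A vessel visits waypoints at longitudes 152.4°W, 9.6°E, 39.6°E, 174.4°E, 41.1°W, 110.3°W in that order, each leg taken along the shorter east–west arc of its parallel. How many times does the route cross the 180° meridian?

1

Leg 1: -152.4° → +9.6°, shortest Δλ = 162.0° (east) — does not cross 180°.
Leg 2: +9.6° → +39.6°, shortest Δλ = 30.0° (east) — does not cross 180°.
Leg 3: +39.6° → +174.4°, shortest Δλ = 134.8° (east) — does not cross 180°.
Leg 4: +174.4° → -41.1°, shortest Δλ = 144.5° (east) — crosses 180°.
Leg 5: -41.1° → -110.3°, shortest Δλ = -69.2° (west) — does not cross 180°.
Total crossings: 1.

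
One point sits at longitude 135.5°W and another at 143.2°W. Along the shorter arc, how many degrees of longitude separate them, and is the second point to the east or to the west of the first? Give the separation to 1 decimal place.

7.7° west

Raw difference: -143.2 − -135.5 = -7.7°.
Normalise into (−180°, 180°]: -7.7° stays -7.7°.
Negative ⇒ the second point lies to the west; separation 7.7°.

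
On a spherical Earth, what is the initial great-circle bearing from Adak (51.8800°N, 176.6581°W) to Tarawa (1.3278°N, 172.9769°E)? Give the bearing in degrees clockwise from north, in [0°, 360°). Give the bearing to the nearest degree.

193°

Δλ = 172.9769 − -176.6581 = 349.6350°; wrapped into (−180°, 180°]: -10.3650°.
θ = atan2( sin Δλ · cos φ₂ , cos φ₁ · sin φ₂ − sin φ₁ · cos φ₂ · cos Δλ )
  = atan2(-0.17987, -0.75937) = -166.674° → normalised to [0°, 360°): 193.326°.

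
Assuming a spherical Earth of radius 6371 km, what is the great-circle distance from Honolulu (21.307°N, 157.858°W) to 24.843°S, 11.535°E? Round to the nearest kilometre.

Δλ = 11.535 − -157.858 = 169.393°.
Δφ = -24.843 − 21.307 = -46.150°.
a = sin²(Δφ/2) + cos φ₁ · cos φ₂ · sin²(Δλ/2) = 0.991825.
c = 2·atan2(√a, √(1−a)) = 2.96052 rad → d = 6371·c ≈ 18861.44 km.

18861 km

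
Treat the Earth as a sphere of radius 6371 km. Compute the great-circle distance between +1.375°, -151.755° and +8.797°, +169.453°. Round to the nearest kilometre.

Δλ = 169.453 − -151.755 = 321.208°; wrapped into (−180°, 180°]: -38.792°.
Δφ = 8.797 − 1.375 = 7.422°.
a = sin²(Δφ/2) + cos φ₁ · cos φ₂ · sin²(Δλ/2) = 0.113148.
c = 2·atan2(√a, √(1−a)) = 0.68613 rad → d = 6371·c ≈ 4371.32 km.

4371 km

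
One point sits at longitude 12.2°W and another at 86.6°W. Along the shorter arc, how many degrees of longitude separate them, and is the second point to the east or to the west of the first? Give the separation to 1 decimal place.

Raw difference: -86.6 − -12.2 = -74.4°.
Normalise into (−180°, 180°]: -74.4° stays -74.4°.
Negative ⇒ the second point lies to the west; separation 74.4°.

74.4° west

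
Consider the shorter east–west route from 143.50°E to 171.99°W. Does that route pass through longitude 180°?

Naïve |-171.99 − 143.50| = 315.49° > 180°, so the shorter arc goes the other way round — across 180°.
Signed shortest Δλ = ((-171.99 − 143.50 + 180) mod 360) − 180 = 44.51°.
Going east by 44.51° from +143.50° passes through 180° before reaching -171.99°.

Yes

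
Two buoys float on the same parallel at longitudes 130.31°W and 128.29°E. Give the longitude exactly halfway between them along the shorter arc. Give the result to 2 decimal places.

Signed shortest Δλ from -130.31° to +128.29° is -101.40°.
Midpoint longitude = -130.31° + (-101.40°)/2 = -130.31° − 50.70° = -181.01°.
Normalise into (−180°, 180°]: +178.99°.
(The naïve average (-130.31 + +128.29)/2 = -1.01° is on the wrong side of the globe.)

178.99°E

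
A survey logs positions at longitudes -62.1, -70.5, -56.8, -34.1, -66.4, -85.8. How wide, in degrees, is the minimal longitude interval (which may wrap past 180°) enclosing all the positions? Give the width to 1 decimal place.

Sort the longitudes: -85.8°, -70.5°, -66.4°, -62.1°, -56.8°, -34.1°.
Eastward gaps between consecutive values (wrapping around): 15.3°, 4.1°, 4.3°, 5.3°, 22.7°, 308.3°.
Largest gap = 308.3° ⇒ minimal covering band is its complement: 360° − 308.3° = 51.7°.
Band runs from -85.8° eastward to -34.1°.

51.7°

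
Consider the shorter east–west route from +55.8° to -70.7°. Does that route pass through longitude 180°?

No

Signed shortest Δλ = ((-70.7 − 55.8 + 180) mod 360) − 180 = -126.5°.
Going west by 126.5° from +55.8° reaches -70.7° without touching 180°.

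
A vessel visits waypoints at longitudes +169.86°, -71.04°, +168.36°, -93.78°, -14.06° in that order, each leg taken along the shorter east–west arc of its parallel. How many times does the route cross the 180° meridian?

3

Leg 1: +169.86° → -71.04°, shortest Δλ = 119.1° (east) — crosses 180°.
Leg 2: -71.04° → +168.36°, shortest Δλ = -120.6° (west) — crosses 180°.
Leg 3: +168.36° → -93.78°, shortest Δλ = 97.86° (east) — crosses 180°.
Leg 4: -93.78° → -14.06°, shortest Δλ = 79.72° (east) — does not cross 180°.
Total crossings: 3.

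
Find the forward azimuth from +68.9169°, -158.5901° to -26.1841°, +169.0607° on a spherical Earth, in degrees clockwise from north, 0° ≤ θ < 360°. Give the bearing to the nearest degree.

209°

Δλ = 169.0607 − -158.5901 = 327.6508°; wrapped into (−180°, 180°]: -32.3492°.
θ = atan2( sin Δλ · cos φ₂ , cos φ₁ · sin φ₂ − sin φ₁ · cos φ₂ · cos Δλ )
  = atan2(-0.48017, -0.86609) = -150.996° → normalised to [0°, 360°): 209.004°.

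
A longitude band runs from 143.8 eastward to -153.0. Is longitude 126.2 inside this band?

No

Band width going east from +143.8° to -153.0°: ((-153.0 − 143.8) mod 360) = 63.2°.
Offset of +126.2° east of the west edge: ((126.2 − 143.8) mod 360) = 342.4°.
342.4° > 63.2° ⇒ outside.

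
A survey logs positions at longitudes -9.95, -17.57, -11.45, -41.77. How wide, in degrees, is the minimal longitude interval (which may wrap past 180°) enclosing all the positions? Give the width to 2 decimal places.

31.82°

Sort the longitudes: -41.77°, -17.57°, -11.45°, -9.95°.
Eastward gaps between consecutive values (wrapping around): 24.20°, 6.12°, 1.50°, 328.18°.
Largest gap = 328.18° ⇒ minimal covering band is its complement: 360° − 328.18° = 31.82°.
Band runs from -41.77° eastward to -9.95°.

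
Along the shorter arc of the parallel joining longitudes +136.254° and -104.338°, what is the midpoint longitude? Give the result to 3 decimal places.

-164.042°

Signed shortest Δλ from +136.254° to -104.338° is +119.408°.
Midpoint longitude = +136.254° + (+119.408°)/2 = +136.254° + 59.704° = +195.958°.
Normalise into (−180°, 180°]: -164.042°.
(The naïve average (+136.254 + -104.338)/2 = 15.958° is on the wrong side of the globe.)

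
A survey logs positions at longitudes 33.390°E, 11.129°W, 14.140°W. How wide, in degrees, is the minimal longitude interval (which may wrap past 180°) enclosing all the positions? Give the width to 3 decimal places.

Sort the longitudes: -14.140°, -11.129°, +33.390°.
Eastward gaps between consecutive values (wrapping around): 3.011°, 44.519°, 312.470°.
Largest gap = 312.470° ⇒ minimal covering band is its complement: 360° − 312.470° = 47.530°.
Band runs from -14.140° eastward to +33.390°.

47.530°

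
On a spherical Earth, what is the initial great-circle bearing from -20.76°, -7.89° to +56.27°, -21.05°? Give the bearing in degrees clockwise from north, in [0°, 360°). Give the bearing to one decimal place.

Δλ = -21.05 − -7.89 = -13.16°.
θ = atan2( sin Δλ · cos φ₂ , cos φ₁ · sin φ₂ − sin φ₁ · cos φ₂ · cos Δλ )
  = atan2(-0.12642, 0.96932) = -7.431° → normalised to [0°, 360°): 352.569°.

352.6°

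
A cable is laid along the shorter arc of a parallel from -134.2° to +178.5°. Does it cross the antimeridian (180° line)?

Yes

Naïve |178.5 − -134.2| = 312.7° > 180°, so the shorter arc goes the other way round — across 180°.
Signed shortest Δλ = ((178.5 − -134.2 + 180) mod 360) − 180 = -47.3°.
Going west by 47.3° from -134.2° passes through 180° before reaching +178.5°.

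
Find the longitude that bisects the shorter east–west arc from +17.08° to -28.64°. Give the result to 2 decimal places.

-5.78°

Signed shortest Δλ from +17.08° to -28.64° is -45.72°.
Midpoint longitude = +17.08° + (-45.72°)/2 = +17.08° − 22.86° = -5.78°.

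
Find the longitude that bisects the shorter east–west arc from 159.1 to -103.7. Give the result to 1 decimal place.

Signed shortest Δλ from +159.1° to -103.7° is +97.2°.
Midpoint longitude = +159.1° + (+97.2°)/2 = +159.1° + 48.6° = +207.7°.
Normalise into (−180°, 180°]: -152.3°.
(The naïve average (+159.1 + -103.7)/2 = 27.7° is on the wrong side of the globe.)

-152.3°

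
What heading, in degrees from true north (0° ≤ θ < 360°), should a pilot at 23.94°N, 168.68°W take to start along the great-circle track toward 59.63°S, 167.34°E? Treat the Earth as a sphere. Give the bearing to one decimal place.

191.9°

Δλ = 167.34 − -168.68 = 336.02°; wrapped into (−180°, 180°]: -23.98°.
θ = atan2( sin Δλ · cos φ₂ , cos φ₁ · sin φ₂ − sin φ₁ · cos φ₂ · cos Δλ )
  = atan2(-0.20548, -0.97600) = -168.111° → normalised to [0°, 360°): 191.889°.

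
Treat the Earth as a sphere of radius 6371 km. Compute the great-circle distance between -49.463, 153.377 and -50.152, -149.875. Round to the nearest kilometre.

3972 km

Δλ = -149.875 − 153.377 = -303.252°; wrapped into (−180°, 180°]: 56.748°.
Δφ = -50.152 − -49.463 = -0.689°.
a = sin²(Δφ/2) + cos φ₁ · cos φ₂ · sin²(Δλ/2) = 0.094087.
c = 2·atan2(√a, √(1−a)) = 0.62352 rad → d = 6371·c ≈ 3972.47 km.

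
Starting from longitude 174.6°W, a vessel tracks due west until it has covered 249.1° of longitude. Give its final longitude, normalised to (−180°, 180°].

Start at -174.6°; shift −249.1° → -423.7°.
-423.7° lies outside (−180°, 180°]; add 360° → -63.7°.

63.7°W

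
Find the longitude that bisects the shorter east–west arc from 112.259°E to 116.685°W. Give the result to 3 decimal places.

177.787°E

Signed shortest Δλ from +112.259° to -116.685° is +131.056°.
Midpoint longitude = +112.259° + (+131.056°)/2 = +112.259° + 65.528° = +177.787°.
(The naïve average (+112.259 + -116.685)/2 = -2.213° is on the wrong side of the globe.)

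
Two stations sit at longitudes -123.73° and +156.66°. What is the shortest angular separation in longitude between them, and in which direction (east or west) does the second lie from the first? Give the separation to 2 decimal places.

Raw difference: 156.66 − -123.73 = 280.39°.
Normalise into (−180°, 180°]: 280.39° − 360° = -79.61°.
Negative ⇒ the second point lies to the west; separation 79.61°.

79.61° west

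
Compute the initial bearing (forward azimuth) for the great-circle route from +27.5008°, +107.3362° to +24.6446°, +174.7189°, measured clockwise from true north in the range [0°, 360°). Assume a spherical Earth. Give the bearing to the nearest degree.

76°

Δλ = 174.7189 − 107.3362 = 67.3827°.
θ = atan2( sin Δλ · cos φ₂ , cos φ₁ · sin φ₂ − sin φ₁ · cos φ₂ · cos Δλ )
  = atan2(0.83901, 0.20846) = 76.047° → normalised to [0°, 360°): 76.047°.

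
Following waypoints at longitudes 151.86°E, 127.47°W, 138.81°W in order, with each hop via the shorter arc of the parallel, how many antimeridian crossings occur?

Leg 1: +151.86° → -127.47°, shortest Δλ = 80.67° (east) — crosses 180°.
Leg 2: -127.47° → -138.81°, shortest Δλ = -11.34° (west) — does not cross 180°.
Total crossings: 1.

1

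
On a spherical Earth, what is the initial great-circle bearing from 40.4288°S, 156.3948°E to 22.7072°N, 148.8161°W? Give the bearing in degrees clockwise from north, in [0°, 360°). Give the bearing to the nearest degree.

50°

Δλ = -148.8161 − 156.3948 = -305.2109°; wrapped into (−180°, 180°]: 54.7891°.
θ = atan2( sin Δλ · cos φ₂ , cos φ₁ · sin φ₂ − sin φ₁ · cos φ₂ · cos Δλ )
  = atan2(0.75371, 0.63878) = 49.718° → normalised to [0°, 360°): 49.718°.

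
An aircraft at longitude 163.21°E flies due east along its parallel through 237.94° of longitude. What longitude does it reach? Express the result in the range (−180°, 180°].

41.15°E

Start at +163.21°; shift +237.94° → +401.15°.
+401.15° lies outside (−180°, 180°]; subtract 360° → +41.15°.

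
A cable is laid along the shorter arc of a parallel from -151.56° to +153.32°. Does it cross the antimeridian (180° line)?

Yes

Naïve |153.32 − -151.56| = 304.88° > 180°, so the shorter arc goes the other way round — across 180°.
Signed shortest Δλ = ((153.32 − -151.56 + 180) mod 360) − 180 = -55.12°.
Going west by 55.12° from -151.56° passes through 180° before reaching +153.32°.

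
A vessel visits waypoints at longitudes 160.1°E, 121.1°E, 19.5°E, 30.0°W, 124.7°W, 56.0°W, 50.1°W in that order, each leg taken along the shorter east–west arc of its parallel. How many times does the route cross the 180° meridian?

Leg 1: +160.1° → +121.1°, shortest Δλ = -39.0° (west) — does not cross 180°.
Leg 2: +121.1° → +19.5°, shortest Δλ = -101.6° (west) — does not cross 180°.
Leg 3: +19.5° → -30.0°, shortest Δλ = -49.5° (west) — does not cross 180°.
Leg 4: -30.0° → -124.7°, shortest Δλ = -94.7° (west) — does not cross 180°.
Leg 5: -124.7° → -56.0°, shortest Δλ = 68.7° (east) — does not cross 180°.
Leg 6: -56.0° → -50.1°, shortest Δλ = 5.9° (east) — does not cross 180°.
Total crossings: 0.

0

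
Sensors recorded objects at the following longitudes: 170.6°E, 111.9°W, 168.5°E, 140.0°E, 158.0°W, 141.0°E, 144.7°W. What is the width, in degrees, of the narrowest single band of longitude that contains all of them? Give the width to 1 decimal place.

108.1°

Sort the longitudes: -158.0°, -144.7°, -111.9°, +140.0°, +141.0°, +168.5°, +170.6°.
Eastward gaps between consecutive values (wrapping around): 13.3°, 32.8°, 251.9°, 1.0°, 27.5°, 2.1°, 31.4°.
Largest gap = 251.9° ⇒ minimal covering band is its complement: 360° − 251.9° = 108.1°.
Band runs from +140.0° eastward to -111.9°, crossing the antimeridian.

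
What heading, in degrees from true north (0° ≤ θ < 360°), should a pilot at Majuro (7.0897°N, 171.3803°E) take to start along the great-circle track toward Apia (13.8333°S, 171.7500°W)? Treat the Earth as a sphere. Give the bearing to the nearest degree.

Δλ = -171.7500 − 171.3803 = -343.1303°; wrapped into (−180°, 180°]: 16.8697°.
θ = atan2( sin Δλ · cos φ₂ , cos φ₁ · sin φ₂ − sin φ₁ · cos φ₂ · cos Δλ )
  = atan2(0.28178, -0.35196) = 141.319° → normalised to [0°, 360°): 141.319°.

141°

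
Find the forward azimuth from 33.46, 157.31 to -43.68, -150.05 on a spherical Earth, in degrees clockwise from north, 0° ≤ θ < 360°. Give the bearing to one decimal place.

Δλ = -150.05 − 157.31 = -307.36°; wrapped into (−180°, 180°]: 52.64°.
θ = atan2( sin Δλ · cos φ₂ , cos φ₁ · sin φ₂ − sin φ₁ · cos φ₂ · cos Δλ )
  = atan2(0.57483, -0.81814) = 144.908° → normalised to [0°, 360°): 144.908°.

144.9°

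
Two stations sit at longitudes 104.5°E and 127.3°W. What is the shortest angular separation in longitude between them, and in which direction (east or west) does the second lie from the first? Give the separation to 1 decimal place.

Raw difference: -127.3 − 104.5 = -231.8°.
Normalise into (−180°, 180°]: -231.8° + 360° = 128.2°.
Positive ⇒ the second point lies to the east; separation 128.2°.

128.2° east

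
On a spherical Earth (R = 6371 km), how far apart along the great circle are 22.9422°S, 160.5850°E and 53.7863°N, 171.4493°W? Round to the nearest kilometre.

Δλ = -171.4493 − 160.5850 = -332.0343°; wrapped into (−180°, 180°]: 27.9657°.
Δφ = 53.7863 − -22.9422 = 76.7285°.
a = sin²(Δφ/2) + cos φ₁ · cos φ₂ · sin²(Δλ/2) = 0.416983.
c = 2·atan2(√a, √(1−a)) = 1.40399 rad → d = 6371·c ≈ 8944.82 km.

8945 km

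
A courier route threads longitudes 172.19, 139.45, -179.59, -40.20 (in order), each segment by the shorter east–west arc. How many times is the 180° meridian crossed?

1

Leg 1: +172.19° → +139.45°, shortest Δλ = -32.74° (west) — does not cross 180°.
Leg 2: +139.45° → -179.59°, shortest Δλ = 40.96° (east) — crosses 180°.
Leg 3: -179.59° → -40.20°, shortest Δλ = 139.39° (east) — does not cross 180°.
Total crossings: 1.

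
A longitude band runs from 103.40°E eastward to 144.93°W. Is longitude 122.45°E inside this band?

Band width going east from +103.40° to -144.93°: ((-144.93 − 103.40) mod 360) = 111.67°.
Offset of +122.45° east of the west edge: ((122.45 − 103.40) mod 360) = 19.05°.
19.05° ≤ 111.67° ⇒ inside.

Yes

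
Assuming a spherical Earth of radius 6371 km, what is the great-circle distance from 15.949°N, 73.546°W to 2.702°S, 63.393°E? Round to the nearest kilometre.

15080 km

Δλ = 63.393 − -73.546 = 136.939°.
Δφ = -2.702 − 15.949 = -18.651°.
a = sin²(Δφ/2) + cos φ₁ · cos φ₂ · sin²(Δλ/2) = 0.857338.
c = 2·atan2(√a, √(1−a)) = 2.36696 rad → d = 6371·c ≈ 15079.88 km.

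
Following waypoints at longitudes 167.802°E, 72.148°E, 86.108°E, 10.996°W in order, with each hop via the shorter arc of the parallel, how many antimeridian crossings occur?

0

Leg 1: +167.802° → +72.148°, shortest Δλ = -95.654° (west) — does not cross 180°.
Leg 2: +72.148° → +86.108°, shortest Δλ = 13.96° (east) — does not cross 180°.
Leg 3: +86.108° → -10.996°, shortest Δλ = -97.104° (west) — does not cross 180°.
Total crossings: 0.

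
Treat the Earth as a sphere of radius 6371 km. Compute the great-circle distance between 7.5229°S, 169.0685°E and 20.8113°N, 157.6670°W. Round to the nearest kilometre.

4809 km

Δλ = -157.6670 − 169.0685 = -326.7355°; wrapped into (−180°, 180°]: 33.2645°.
Δφ = 20.8113 − -7.5229 = 28.3342°.
a = sin²(Δφ/2) + cos φ₁ · cos φ₂ · sin²(Δλ/2) = 0.135825.
c = 2·atan2(√a, √(1−a)) = 0.75488 rad → d = 6371·c ≈ 4809.37 km.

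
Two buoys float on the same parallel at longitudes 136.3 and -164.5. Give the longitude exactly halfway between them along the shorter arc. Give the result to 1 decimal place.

+165.9°

Signed shortest Δλ from +136.3° to -164.5° is +59.2°.
Midpoint longitude = +136.3° + (+59.2°)/2 = +136.3° + 29.6° = +165.9°.
(The naïve average (+136.3 + -164.5)/2 = -14.1° is on the wrong side of the globe.)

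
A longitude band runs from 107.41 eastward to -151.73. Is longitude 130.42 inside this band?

Yes

Band width going east from +107.41° to -151.73°: ((-151.73 − 107.41) mod 360) = 100.86°.
Offset of +130.42° east of the west edge: ((130.42 − 107.41) mod 360) = 23.01°.
23.01° ≤ 100.86° ⇒ inside.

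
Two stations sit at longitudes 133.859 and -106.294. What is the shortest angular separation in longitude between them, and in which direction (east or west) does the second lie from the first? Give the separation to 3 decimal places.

Raw difference: -106.294 − 133.859 = -240.153°.
Normalise into (−180°, 180°]: -240.153° + 360° = 119.847°.
Positive ⇒ the second point lies to the east; separation 119.847°.

119.847° east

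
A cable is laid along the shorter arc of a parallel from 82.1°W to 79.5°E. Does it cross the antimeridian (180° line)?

Signed shortest Δλ = ((79.5 − -82.1 + 180) mod 360) − 180 = 161.6°.
Going east by 161.6° from -82.1° reaches +79.5° without touching 180°.

No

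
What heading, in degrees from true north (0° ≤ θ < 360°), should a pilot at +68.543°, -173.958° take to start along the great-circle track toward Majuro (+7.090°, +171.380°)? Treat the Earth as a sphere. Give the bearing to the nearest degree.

Δλ = 171.380 − -173.958 = 345.338°; wrapped into (−180°, 180°]: -14.662°.
θ = atan2( sin Δλ · cos φ₂ , cos φ₁ · sin φ₂ − sin φ₁ · cos φ₂ · cos Δλ )
  = atan2(-0.25118, -0.84835) = -163.507° → normalised to [0°, 360°): 196.493°.

196°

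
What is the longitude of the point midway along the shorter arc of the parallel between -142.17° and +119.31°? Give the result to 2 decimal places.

+168.57°

Signed shortest Δλ from -142.17° to +119.31° is -98.52°.
Midpoint longitude = -142.17° + (-98.52°)/2 = -142.17° − 49.26° = -191.43°.
Normalise into (−180°, 180°]: +168.57°.
(The naïve average (-142.17 + +119.31)/2 = -11.43° is on the wrong side of the globe.)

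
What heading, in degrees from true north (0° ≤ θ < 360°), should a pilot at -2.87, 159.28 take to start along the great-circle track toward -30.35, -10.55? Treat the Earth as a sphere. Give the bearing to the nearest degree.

Δλ = -10.55 − 159.28 = -169.83°.
θ = atan2( sin Δλ · cos φ₂ , cos φ₁ · sin φ₂ − sin φ₁ · cos φ₂ · cos Δλ )
  = atan2(-0.15237, -0.54718) = -164.439° → normalised to [0°, 360°): 195.561°.

196°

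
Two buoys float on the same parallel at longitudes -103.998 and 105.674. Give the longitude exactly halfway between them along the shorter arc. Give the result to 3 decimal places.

Signed shortest Δλ from -103.998° to +105.674° is -150.328°.
Midpoint longitude = -103.998° + (-150.328°)/2 = -103.998° − 75.164° = -179.162°.
(The naïve average (-103.998 + +105.674)/2 = 0.838° is on the wrong side of the globe.)

-179.162°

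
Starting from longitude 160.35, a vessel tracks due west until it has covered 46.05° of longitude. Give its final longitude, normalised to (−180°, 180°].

+114.30°

Start at +160.35°; shift −46.05° → +114.30°.
+114.30° already lies in (−180°, 180°].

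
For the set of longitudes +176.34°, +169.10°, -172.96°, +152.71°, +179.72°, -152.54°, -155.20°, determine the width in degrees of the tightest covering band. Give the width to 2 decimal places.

Sort the longitudes: -172.96°, -155.20°, -152.54°, +152.71°, +169.10°, +176.34°, +179.72°.
Eastward gaps between consecutive values (wrapping around): 17.76°, 2.66°, 305.25°, 16.39°, 7.24°, 3.38°, 7.32°.
Largest gap = 305.25° ⇒ minimal covering band is its complement: 360° − 305.25° = 54.75°.
Band runs from +152.71° eastward to -152.54°, crossing the antimeridian.

54.75°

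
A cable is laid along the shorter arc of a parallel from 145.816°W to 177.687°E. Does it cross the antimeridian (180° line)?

Naïve |177.687 − -145.816| = 323.503° > 180°, so the shorter arc goes the other way round — across 180°.
Signed shortest Δλ = ((177.687 − -145.816 + 180) mod 360) − 180 = -36.497°.
Going west by 36.497° from -145.816° passes through 180° before reaching +177.687°.

Yes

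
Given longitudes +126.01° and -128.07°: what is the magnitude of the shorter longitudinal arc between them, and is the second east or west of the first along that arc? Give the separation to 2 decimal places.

105.92° east

Raw difference: -128.07 − 126.01 = -254.08°.
Normalise into (−180°, 180°]: -254.08° + 360° = 105.92°.
Positive ⇒ the second point lies to the east; separation 105.92°.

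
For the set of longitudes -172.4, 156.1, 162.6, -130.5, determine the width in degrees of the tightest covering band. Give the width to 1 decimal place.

73.4°

Sort the longitudes: -172.4°, -130.5°, +156.1°, +162.6°.
Eastward gaps between consecutive values (wrapping around): 41.9°, 286.6°, 6.5°, 25.0°.
Largest gap = 286.6° ⇒ minimal covering band is its complement: 360° − 286.6° = 73.4°.
Band runs from +156.1° eastward to -130.5°, crossing the antimeridian.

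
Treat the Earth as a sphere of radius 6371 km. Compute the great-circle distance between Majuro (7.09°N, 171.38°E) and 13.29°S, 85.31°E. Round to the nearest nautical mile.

Δλ = 85.31 − 171.38 = -86.07°.
Δφ = -13.29 − 7.09 = -20.38°.
a = sin²(Δφ/2) + cos φ₁ · cos φ₂ · sin²(Δλ/2) = 0.481091.
c = 2·atan2(√a, √(1−a)) = 1.53297 rad → d = 6371·c ≈ 9766.54 km ≈ 5273.51 nmi.

5274 nmi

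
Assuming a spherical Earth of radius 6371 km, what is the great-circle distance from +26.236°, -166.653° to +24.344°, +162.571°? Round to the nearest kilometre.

Δλ = 162.571 − -166.653 = 329.224°; wrapped into (−180°, 180°]: -30.776°.
Δφ = 24.344 − 26.236 = -1.892°.
a = sin²(Δφ/2) + cos φ₁ · cos φ₂ · sin²(Δλ/2) = 0.057816.
c = 2·atan2(√a, √(1−a)) = 0.48566 rad → d = 6371·c ≈ 3094.12 km.

3094 km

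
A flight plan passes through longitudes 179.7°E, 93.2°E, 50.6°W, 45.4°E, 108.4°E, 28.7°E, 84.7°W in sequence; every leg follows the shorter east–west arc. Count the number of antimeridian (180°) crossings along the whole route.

0

Leg 1: +179.7° → +93.2°, shortest Δλ = -86.5° (west) — does not cross 180°.
Leg 2: +93.2° → -50.6°, shortest Δλ = -143.8° (west) — does not cross 180°.
Leg 3: -50.6° → +45.4°, shortest Δλ = 96.0° (east) — does not cross 180°.
Leg 4: +45.4° → +108.4°, shortest Δλ = 63.0° (east) — does not cross 180°.
Leg 5: +108.4° → +28.7°, shortest Δλ = -79.7° (west) — does not cross 180°.
Leg 6: +28.7° → -84.7°, shortest Δλ = -113.4° (west) — does not cross 180°.
Total crossings: 0.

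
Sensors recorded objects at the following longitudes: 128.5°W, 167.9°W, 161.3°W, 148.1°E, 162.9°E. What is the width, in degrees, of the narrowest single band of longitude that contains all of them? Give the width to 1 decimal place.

Sort the longitudes: -167.9°, -161.3°, -128.5°, +148.1°, +162.9°.
Eastward gaps between consecutive values (wrapping around): 6.6°, 32.8°, 276.6°, 14.8°, 29.2°.
Largest gap = 276.6° ⇒ minimal covering band is its complement: 360° − 276.6° = 83.4°.
Band runs from +148.1° eastward to -128.5°, crossing the antimeridian.

83.4°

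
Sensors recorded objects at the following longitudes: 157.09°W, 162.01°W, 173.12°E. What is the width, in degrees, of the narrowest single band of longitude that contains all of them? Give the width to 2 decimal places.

Sort the longitudes: -162.01°, -157.09°, +173.12°.
Eastward gaps between consecutive values (wrapping around): 4.92°, 330.21°, 24.87°.
Largest gap = 330.21° ⇒ minimal covering band is its complement: 360° − 330.21° = 29.79°.
Band runs from +173.12° eastward to -157.09°, crossing the antimeridian.

29.79°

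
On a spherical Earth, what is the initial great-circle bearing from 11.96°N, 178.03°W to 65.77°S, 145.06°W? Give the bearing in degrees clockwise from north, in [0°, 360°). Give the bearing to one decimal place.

166.9°

Δλ = -145.06 − -178.03 = 32.97°.
θ = atan2( sin Δλ · cos φ₂ , cos φ₁ · sin φ₂ − sin φ₁ · cos φ₂ · cos Δλ )
  = atan2(0.22334, -0.96346) = 166.949° → normalised to [0°, 360°): 166.949°.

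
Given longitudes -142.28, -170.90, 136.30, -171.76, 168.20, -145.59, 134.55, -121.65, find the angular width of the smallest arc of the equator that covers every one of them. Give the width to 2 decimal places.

103.80°

Sort the longitudes: -171.76°, -170.90°, -145.59°, -142.28°, -121.65°, +134.55°, +136.30°, +168.20°.
Eastward gaps between consecutive values (wrapping around): 0.86°, 25.31°, 3.31°, 20.63°, 256.20°, 1.75°, 31.90°, 20.04°.
Largest gap = 256.20° ⇒ minimal covering band is its complement: 360° − 256.20° = 103.80°.
Band runs from +134.55° eastward to -121.65°, crossing the antimeridian.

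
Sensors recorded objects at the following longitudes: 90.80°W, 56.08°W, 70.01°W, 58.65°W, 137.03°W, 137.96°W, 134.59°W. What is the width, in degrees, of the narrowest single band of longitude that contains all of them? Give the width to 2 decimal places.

81.88°

Sort the longitudes: -137.96°, -137.03°, -134.59°, -90.80°, -70.01°, -58.65°, -56.08°.
Eastward gaps between consecutive values (wrapping around): 0.93°, 2.44°, 43.79°, 20.79°, 11.36°, 2.57°, 278.12°.
Largest gap = 278.12° ⇒ minimal covering band is its complement: 360° − 278.12° = 81.88°.
Band runs from -137.96° eastward to -56.08°.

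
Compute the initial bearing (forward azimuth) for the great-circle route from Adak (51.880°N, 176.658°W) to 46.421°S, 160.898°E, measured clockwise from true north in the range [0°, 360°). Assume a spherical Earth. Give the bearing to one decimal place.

195.5°

Δλ = 160.898 − -176.658 = 337.556°; wrapped into (−180°, 180°]: -22.444°.
θ = atan2( sin Δλ · cos φ₂ , cos φ₁ · sin φ₂ − sin φ₁ · cos φ₂ · cos Δλ )
  = atan2(-0.26318, -0.94844) = -164.491° → normalised to [0°, 360°): 195.509°.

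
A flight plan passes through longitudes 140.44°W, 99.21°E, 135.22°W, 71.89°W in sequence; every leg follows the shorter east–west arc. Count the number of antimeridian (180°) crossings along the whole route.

2

Leg 1: -140.44° → +99.21°, shortest Δλ = -120.35° (west) — crosses 180°.
Leg 2: +99.21° → -135.22°, shortest Δλ = 125.57° (east) — crosses 180°.
Leg 3: -135.22° → -71.89°, shortest Δλ = 63.33° (east) — does not cross 180°.
Total crossings: 2.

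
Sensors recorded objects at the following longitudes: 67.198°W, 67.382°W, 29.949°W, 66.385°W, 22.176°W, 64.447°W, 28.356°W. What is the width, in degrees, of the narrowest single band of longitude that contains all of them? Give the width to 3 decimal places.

Sort the longitudes: -67.382°, -67.198°, -66.385°, -64.447°, -29.949°, -28.356°, -22.176°.
Eastward gaps between consecutive values (wrapping around): 0.184°, 0.813°, 1.938°, 34.498°, 1.593°, 6.180°, 314.794°.
Largest gap = 314.794° ⇒ minimal covering band is its complement: 360° − 314.794° = 45.206°.
Band runs from -67.382° eastward to -22.176°.

45.206°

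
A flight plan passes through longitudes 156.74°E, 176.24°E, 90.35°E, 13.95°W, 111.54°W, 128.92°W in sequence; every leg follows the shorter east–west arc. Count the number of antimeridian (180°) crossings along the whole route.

0

Leg 1: +156.74° → +176.24°, shortest Δλ = 19.5° (east) — does not cross 180°.
Leg 2: +176.24° → +90.35°, shortest Δλ = -85.89° (west) — does not cross 180°.
Leg 3: +90.35° → -13.95°, shortest Δλ = -104.3° (west) — does not cross 180°.
Leg 4: -13.95° → -111.54°, shortest Δλ = -97.59° (west) — does not cross 180°.
Leg 5: -111.54° → -128.92°, shortest Δλ = -17.38° (west) — does not cross 180°.
Total crossings: 0.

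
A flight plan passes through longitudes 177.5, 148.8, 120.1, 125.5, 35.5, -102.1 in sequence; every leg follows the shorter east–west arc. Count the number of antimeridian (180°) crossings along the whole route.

Leg 1: +177.5° → +148.8°, shortest Δλ = -28.7° (west) — does not cross 180°.
Leg 2: +148.8° → +120.1°, shortest Δλ = -28.7° (west) — does not cross 180°.
Leg 3: +120.1° → +125.5°, shortest Δλ = 5.4° (east) — does not cross 180°.
Leg 4: +125.5° → +35.5°, shortest Δλ = -90.0° (west) — does not cross 180°.
Leg 5: +35.5° → -102.1°, shortest Δλ = -137.6° (west) — does not cross 180°.
Total crossings: 0.

0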